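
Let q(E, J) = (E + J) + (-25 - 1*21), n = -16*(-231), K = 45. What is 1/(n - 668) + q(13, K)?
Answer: 36337/3028 ≈ 12.000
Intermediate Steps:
n = 3696
q(E, J) = -46 + E + J (q(E, J) = (E + J) + (-25 - 21) = (E + J) - 46 = -46 + E + J)
1/(n - 668) + q(13, K) = 1/(3696 - 668) + (-46 + 13 + 45) = 1/3028 + 12 = 36337/3028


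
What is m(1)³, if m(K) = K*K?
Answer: 1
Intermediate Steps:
m(K) = K²
m(1)³ = (1²)³ = 1³ = 1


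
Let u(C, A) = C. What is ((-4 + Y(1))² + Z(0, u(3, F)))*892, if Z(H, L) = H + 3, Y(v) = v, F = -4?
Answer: 10704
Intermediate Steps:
Z(H, L) = 3 + H
((-4 + Y(1))² + Z(0, u(3, F)))*892 = ((-4 + 1)² + (3 + 0))*892 = ((-3)² + 3)*892 = (9 + 3)*892 = 12*892 = 10704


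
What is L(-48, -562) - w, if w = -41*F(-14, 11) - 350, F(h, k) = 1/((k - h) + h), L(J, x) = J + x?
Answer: -2819/11 ≈ -256.27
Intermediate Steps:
F(h, k) = 1/k
w = -3891/11 (w = -41/11 - 350 = -3891/11 ≈ -353.73)
L(-48, -562) - w = (-48 - 562) - 1*(-3891/11) = -610 + 3891/11 = -2819/11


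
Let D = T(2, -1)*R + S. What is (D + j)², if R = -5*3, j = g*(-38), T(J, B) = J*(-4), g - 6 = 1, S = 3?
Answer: 20449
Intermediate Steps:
g = 7 (g = 6 + 1 = 7)
T(J, B) = -4*J
j = -266 (j = 7*(-38) = -266)
R = -15
D = 123 (D = -4*2*(-15) + 3 = -8*(-15) + 3 = 120 + 3 = 123)
(D + j)² = (123 - 266)² = (-143)² = 20449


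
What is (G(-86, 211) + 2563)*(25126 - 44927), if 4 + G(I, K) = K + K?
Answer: -59026781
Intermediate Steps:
G(I, K) = -4 + 2*K (G(I, K) = -4 + (K + K) = -4 + 2*K)
(G(-86, 211) + 2563)*(25126 - 44927) = ((-4 + 2*211) + 2563)*(25126 - 44927) = ((-4 + 422) + 2563)*(-19801) = (418 + 2563)*(-19801) = 2981*(-19801) = -59026781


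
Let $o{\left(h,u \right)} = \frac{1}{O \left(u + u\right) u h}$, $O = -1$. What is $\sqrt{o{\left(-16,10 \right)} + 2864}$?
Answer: $\frac{\sqrt{18329602}}{80} \approx 53.516$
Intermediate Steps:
$o{\left(h,u \right)} = - \frac{1}{2 h u^{2}}$ ($o{\left(h,u \right)} = \frac{1}{- \left(u + u\right) u h} = \frac{1}{- 2 u u h} = \frac{1}{- 2 u^{2} h} = \frac{1}{\left(-2\right) h u^{2}} = - \frac{1}{2 h u^{2}}$)
$\sqrt{o{\left(-16,10 \right)} + 2864} = \sqrt{- \frac{1}{2 \left(-16\right) 100} + 2864} = \sqrt{\left(- \frac{1}{2}\right) \left(- \frac{1}{16}\right) \frac{1}{100} + 2864} = \sqrt{\frac{1}{3200} + 2864} = \sqrt{\frac{9164801}{3200}} = \frac{\sqrt{18329602}}{80}$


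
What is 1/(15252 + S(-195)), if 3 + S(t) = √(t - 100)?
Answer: 15249/232532296 - I*√295/232532296 ≈ 6.5578e-5 - 7.3863e-8*I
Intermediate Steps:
S(t) = -3 + √(-100 + t) (S(t) = -3 + √(t - 100) = -3 + √(-100 + t))
1/(15252 + S(-195)) = 1/(15252 + (-3 + √(-100 - 195))) = 1/(15252 + (-3 + √(-295))) = 1/(15252 + (-3 + I*√295)) = 1/(15249 + I*√295)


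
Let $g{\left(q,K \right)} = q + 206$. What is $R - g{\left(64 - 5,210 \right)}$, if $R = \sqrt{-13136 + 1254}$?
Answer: $-265 + i \sqrt{11882} \approx -265.0 + 109.0 i$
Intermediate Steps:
$g{\left(q,K \right)} = 206 + q$
$R = i \sqrt{11882}$ ($R = \sqrt{-11882} = i \sqrt{11882} \approx 109.0 i$)
$R - g{\left(64 - 5,210 \right)} = i \sqrt{11882} - \left(206 + \left(64 - 5\right)\right) = i \sqrt{11882} - \left(206 + 59\right) = i \sqrt{11882} - 265 = -265 + i \sqrt{11882}$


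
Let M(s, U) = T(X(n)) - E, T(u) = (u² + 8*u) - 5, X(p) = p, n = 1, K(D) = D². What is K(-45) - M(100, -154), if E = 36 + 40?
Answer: 2097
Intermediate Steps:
E = 76
T(u) = -5 + u² + 8*u
M(s, U) = -72 (M(s, U) = (-5 + 1² + 8*1) - 1*76 = (-5 + 1 + 8) - 76 = 4 - 76 = -72)
K(-45) - M(100, -154) = (-45)² - 1*(-72) = 2025 + 72 = 2097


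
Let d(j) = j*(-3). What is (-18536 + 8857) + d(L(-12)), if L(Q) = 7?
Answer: -9700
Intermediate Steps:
d(j) = -3*j
(-18536 + 8857) + d(L(-12)) = (-18536 + 8857) - 3*7 = -9679 - 21 = -9700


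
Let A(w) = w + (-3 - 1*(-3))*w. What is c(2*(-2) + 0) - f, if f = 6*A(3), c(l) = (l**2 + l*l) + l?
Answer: 10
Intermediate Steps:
c(l) = l + 2*l**2 (c(l) = (l**2 + l**2) + l = 2*l**2 + l = l + 2*l**2)
A(w) = w (A(w) = w + (-3 + 3)*w = w + 0*w = w + 0 = w)
f = 18 (f = 6*3 = 18)
c(2*(-2) + 0) - f = (2*(-2) + 0)*(1 + 2*(2*(-2) + 0)) - 1*18 = (-4 + 0)*(1 + 2*(-4 + 0)) - 18 = -4*(1 + 2*(-4)) - 18 = -4*(1 - 8) - 18 = -4*(-7) - 18 = 28 - 18 = 10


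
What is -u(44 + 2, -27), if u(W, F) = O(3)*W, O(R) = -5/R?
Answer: 230/3 ≈ 76.667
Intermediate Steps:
u(W, F) = -5*W/3 (u(W, F) = (-5/3)*W = (-5*⅓)*W = -5*W/3)
-u(44 + 2, -27) = -(-5)*(44 + 2)/3 = -(-5)*46/3 = -1*(-230/3) = 230/3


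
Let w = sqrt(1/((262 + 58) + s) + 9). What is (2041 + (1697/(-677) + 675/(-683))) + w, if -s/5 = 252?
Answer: 942124005/462391 + sqrt(1987865)/470 ≈ 2040.5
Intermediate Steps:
s = -1260 (s = -5*252 = -1260)
w = sqrt(1987865)/470 (w = sqrt(1/((262 + 58) - 1260) + 9) = sqrt(1/(320 - 1260) + 9) = sqrt(1/(-940) + 9) = sqrt(-1/940 + 9) = sqrt(8459/940) = sqrt(1987865)/470 ≈ 2.9998)
(2041 + (1697/(-677) + 675/(-683))) + w = (2041 + (1697/(-677) + 675/(-683))) + sqrt(1987865)/470 = (2041 + (1697*(-1/677) + 675*(-1/683))) + sqrt(1987865)/470 = (2041 + (-1697/677 - 675/683)) + sqrt(1987865)/470 = (2041 - 1616026/462391) + sqrt(1987865)/470 = 942124005/462391 + sqrt(1987865)/470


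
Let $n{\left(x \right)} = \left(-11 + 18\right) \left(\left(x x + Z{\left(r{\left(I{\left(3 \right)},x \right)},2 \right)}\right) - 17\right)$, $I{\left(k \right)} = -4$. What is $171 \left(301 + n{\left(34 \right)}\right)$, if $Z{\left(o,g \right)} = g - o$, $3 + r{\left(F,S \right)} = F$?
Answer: $1425627$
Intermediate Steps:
$r{\left(F,S \right)} = -3 + F$
$n{\left(x \right)} = -56 + 7 x^{2}$ ($n{\left(x \right)} = \left(-11 + 18\right) \left(\left(x x + \left(2 - \left(-3 - 4\right)\right)\right) - 17\right) = 7 \left(\left(x^{2} + \left(2 - -7\right)\right) - 17\right) = 7 \left(\left(x^{2} + \left(2 + 7\right)\right) - 17\right) = 7 \left(\left(x^{2} + 9\right) - 17\right) = 7 \left(\left(9 + x^{2}\right) - 17\right) = 7 \left(-8 + x^{2}\right) = -56 + 7 x^{2}$)
$171 \left(301 + n{\left(34 \right)}\right) = 171 \left(301 - \left(56 - 7 \cdot 34^{2}\right)\right) = 171 \left(301 + \left(-56 + 7 \cdot 1156\right)\right) = 171 \left(301 + \left(-56 + 8092\right)\right) = 171 \left(301 + 8036\right) = 171 \cdot 8337 = 1425627$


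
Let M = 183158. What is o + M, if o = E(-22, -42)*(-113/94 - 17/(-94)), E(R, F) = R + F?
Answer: 8611498/47 ≈ 1.8322e+5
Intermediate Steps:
E(R, F) = F + R
o = 3072/47 (o = (-42 - 22)*(-113/94 - 17/(-94)) = -64*(-113*1/94 - 17*(-1/94)) = -64*(-113/94 + 17/94) = -64*(-48/47) = 3072/47 ≈ 65.362)
o + M = 3072/47 + 183158 = 8611498/47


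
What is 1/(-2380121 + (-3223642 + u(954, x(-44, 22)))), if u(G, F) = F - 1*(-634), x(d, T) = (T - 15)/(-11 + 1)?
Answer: -10/56031297 ≈ -1.7847e-7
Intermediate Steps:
x(d, T) = 3/2 - T/10 (x(d, T) = (-15 + T)/(-10) = (-15 + T)*(-⅒) = 3/2 - T/10)
u(G, F) = 634 + F (u(G, F) = F + 634 = 634 + F)
1/(-2380121 + (-3223642 + u(954, x(-44, 22)))) = 1/(-2380121 + (-3223642 + (634 + (3/2 - ⅒*22)))) = 1/(-2380121 + (-3223642 + (634 + (3/2 - 11/5)))) = 1/(-2380121 + (-3223642 + (634 - 7/10))) = 1/(-2380121 + (-3223642 + 6333/10)) = 1/(-2380121 - 32230087/10) = 1/(-56031297/10) = -10/56031297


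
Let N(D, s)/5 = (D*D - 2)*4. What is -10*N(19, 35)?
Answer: -71800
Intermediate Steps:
N(D, s) = -40 + 20*D² (N(D, s) = 5*((D*D - 2)*4) = 5*((D² - 2)*4) = 5*((-2 + D²)*4) = 5*(-8 + 4*D²) = -40 + 20*D²)
-10*N(19, 35) = -10*(-40 + 20*19²) = -10*(-40 + 20*361) = -10*(-40 + 7220) = -10*7180 = -71800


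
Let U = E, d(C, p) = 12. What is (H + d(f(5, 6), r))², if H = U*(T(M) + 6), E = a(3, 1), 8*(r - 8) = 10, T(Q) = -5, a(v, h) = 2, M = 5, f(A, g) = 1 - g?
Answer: 196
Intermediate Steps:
r = 37/4 (r = 8 + (⅛)*10 = 8 + 5/4 = 37/4 ≈ 9.2500)
E = 2
U = 2
H = 2 (H = 2*(-5 + 6) = 2*1 = 2)
(H + d(f(5, 6), r))² = (2 + 12)² = 14² = 196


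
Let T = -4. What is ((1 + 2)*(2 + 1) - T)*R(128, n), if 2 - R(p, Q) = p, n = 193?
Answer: -1638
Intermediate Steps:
R(p, Q) = 2 - p
((1 + 2)*(2 + 1) - T)*R(128, n) = ((1 + 2)*(2 + 1) - 1*(-4))*(2 - 1*128) = (3*3 + 4)*(2 - 128) = (9 + 4)*(-126) = 13*(-126) = -1638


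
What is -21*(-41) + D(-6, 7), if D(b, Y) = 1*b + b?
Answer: 849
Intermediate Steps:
D(b, Y) = 2*b (D(b, Y) = b + b = 2*b)
-21*(-41) + D(-6, 7) = -21*(-41) + 2*(-6) = 861 - 12 = 849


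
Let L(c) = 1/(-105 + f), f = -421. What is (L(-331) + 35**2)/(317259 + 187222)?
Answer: 644349/265357006 ≈ 0.0024282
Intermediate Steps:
L(c) = -1/526 (L(c) = 1/(-105 - 421) = 1/(-526) = -1/526)
(L(-331) + 35**2)/(317259 + 187222) = (-1/526 + 35**2)/(317259 + 187222) = (-1/526 + 1225)/504481 = (644349/526)*(1/504481) = 644349/265357006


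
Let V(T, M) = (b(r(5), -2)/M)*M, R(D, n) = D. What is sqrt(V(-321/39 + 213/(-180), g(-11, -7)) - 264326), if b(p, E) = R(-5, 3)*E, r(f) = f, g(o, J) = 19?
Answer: 26*I*sqrt(391) ≈ 514.12*I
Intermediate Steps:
b(p, E) = -5*E
V(T, M) = 10 (V(T, M) = ((-5*(-2))/M)*M = (10/M)*M = 10)
sqrt(V(-321/39 + 213/(-180), g(-11, -7)) - 264326) = sqrt(10 - 264326) = sqrt(-264316) = 26*I*sqrt(391)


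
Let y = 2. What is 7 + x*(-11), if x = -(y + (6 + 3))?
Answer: 128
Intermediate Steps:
x = -11 (x = -(2 + (6 + 3)) = -(2 + 9) = -1*11 = -11)
7 + x*(-11) = 7 - 11*(-11) = 7 + 121 = 128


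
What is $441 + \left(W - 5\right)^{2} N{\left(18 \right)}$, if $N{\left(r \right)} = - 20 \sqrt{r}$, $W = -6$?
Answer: $441 - 7260 \sqrt{2} \approx -9826.2$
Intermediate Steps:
$441 + \left(W - 5\right)^{2} N{\left(18 \right)} = 441 + \left(-6 - 5\right)^{2} \left(- 20 \sqrt{18}\right) = 441 + \left(-11\right)^{2} \left(- 20 \cdot 3 \sqrt{2}\right) = 441 + 121 \left(- 60 \sqrt{2}\right) = 441 - 7260 \sqrt{2}$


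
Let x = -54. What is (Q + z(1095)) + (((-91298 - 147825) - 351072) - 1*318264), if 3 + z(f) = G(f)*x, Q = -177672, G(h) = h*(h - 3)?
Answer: -65656094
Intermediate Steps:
G(h) = h*(-3 + h)
z(f) = -3 - 54*f*(-3 + f) (z(f) = -3 + (f*(-3 + f))*(-54) = -3 - 54*f*(-3 + f))
(Q + z(1095)) + (((-91298 - 147825) - 351072) - 1*318264) = (-177672 + (-3 - 54*1095² + 162*1095)) + (((-91298 - 147825) - 351072) - 1*318264) = (-177672 + (-3 - 54*1199025 + 177390)) + ((-239123 - 351072) - 318264) = (-177672 + (-3 - 64747350 + 177390)) + (-590195 - 318264) = (-177672 - 64569963) - 908459 = -64747635 - 908459 = -65656094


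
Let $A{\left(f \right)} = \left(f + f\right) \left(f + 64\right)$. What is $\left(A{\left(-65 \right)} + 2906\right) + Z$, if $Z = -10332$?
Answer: $-7296$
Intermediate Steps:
$A{\left(f \right)} = 2 f \left(64 + f\right)$
$\left(A{\left(-65 \right)} + 2906\right) + Z = \left(2 \left(-65\right) \left(64 - 65\right) + 2906\right) - 10332 = \left(2 \left(-65\right) \left(-1\right) + 2906\right) - 10332 = \left(130 + 2906\right) - 10332 = 3036 - 10332 = -7296$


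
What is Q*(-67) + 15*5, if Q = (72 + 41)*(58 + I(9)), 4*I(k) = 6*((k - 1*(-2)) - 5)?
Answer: -507182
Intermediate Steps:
I(k) = -9/2 + 3*k/2 (I(k) = (6*((k - 1*(-2)) - 5))/4 = (6*((k + 2) - 5))/4 = (6*((2 + k) - 5))/4 = (6*(-3 + k))/4 = (-18 + 6*k)/4 = -9/2 + 3*k/2)
Q = 7571 (Q = (72 + 41)*(58 + (-9/2 + (3/2)*9)) = 113*(58 + (-9/2 + 27/2)) = 113*(58 + 9) = 113*67 = 7571)
Q*(-67) + 15*5 = 7571*(-67) + 15*5 = -507257 + 75 = -507182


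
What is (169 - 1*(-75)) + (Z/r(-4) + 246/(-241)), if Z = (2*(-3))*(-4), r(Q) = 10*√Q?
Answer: 58558/241 - 6*I/5 ≈ 242.98 - 1.2*I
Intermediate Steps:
Z = 24 (Z = -6*(-4) = 24)
(169 - 1*(-75)) + (Z/r(-4) + 246/(-241)) = (169 - 1*(-75)) + (24/((10*√(-4))) + 246/(-241)) = (169 + 75) + (24/((10*(2*I))) + 246*(-1/241)) = 244 + (24/((20*I)) - 246/241) = 244 + (24*(-I/20) - 246/241) = 244 + (-6*I/5 - 246/241) = 244 + (-246/241 - 6*I/5) = 58558/241 - 6*I/5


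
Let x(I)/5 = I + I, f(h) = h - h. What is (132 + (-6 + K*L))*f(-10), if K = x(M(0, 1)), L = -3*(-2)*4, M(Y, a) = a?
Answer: 0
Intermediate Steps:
L = 24 (L = 6*4 = 24)
f(h) = 0
x(I) = 10*I (x(I) = 5*(I + I) = 5*(2*I) = 10*I)
K = 10 (K = 10*1 = 10)
(132 + (-6 + K*L))*f(-10) = (132 + (-6 + 10*24))*0 = (132 + (-6 + 240))*0 = (132 + 234)*0 = 366*0 = 0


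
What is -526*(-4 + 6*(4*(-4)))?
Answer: 52600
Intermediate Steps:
-526*(-4 + 6*(4*(-4))) = -526*(-4 + 6*(-16)) = -526*(-4 - 96) = -526*(-100) = 52600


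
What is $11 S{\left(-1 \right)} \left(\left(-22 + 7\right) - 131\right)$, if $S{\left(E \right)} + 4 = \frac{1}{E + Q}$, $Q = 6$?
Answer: $\frac{30514}{5} \approx 6102.8$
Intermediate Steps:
$S{\left(E \right)} = -4 + \frac{1}{6 + E}$ ($S{\left(E \right)} = -4 + \frac{1}{E + 6} = -4 + \frac{1}{6 + E}$)
$11 S{\left(-1 \right)} \left(\left(-22 + 7\right) - 131\right) = 11 \frac{-23 - -4}{6 - 1} \left(\left(-22 + 7\right) - 131\right) = 11 \frac{-23 + 4}{5} \left(-15 - 131\right) = 11 \cdot \frac{1}{5} \left(-19\right) \left(-146\right) = 11 \left(- \frac{19}{5}\right) \left(-146\right) = \left(- \frac{209}{5}\right) \left(-146\right) = \frac{30514}{5}$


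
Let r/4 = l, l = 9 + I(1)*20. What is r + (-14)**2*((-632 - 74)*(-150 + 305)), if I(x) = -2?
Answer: -21448404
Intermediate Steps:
l = -31 (l = 9 - 2*20 = 9 - 40 = -31)
r = -124 (r = 4*(-31) = -124)
r + (-14)**2*((-632 - 74)*(-150 + 305)) = -124 + (-14)**2*((-632 - 74)*(-150 + 305)) = -124 + 196*(-706*155) = -124 + 196*(-109430) = -124 - 21448280 = -21448404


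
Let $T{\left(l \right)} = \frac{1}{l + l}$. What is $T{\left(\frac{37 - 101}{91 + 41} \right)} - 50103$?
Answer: $- \frac{1603329}{32} \approx -50104.0$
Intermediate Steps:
$T{\left(l \right)} = \frac{1}{2 l}$
$T{\left(\frac{37 - 101}{91 + 41} \right)} - 50103 = \frac{1}{2 \frac{37 - 101}{91 + 41}} - 50103 = \frac{1}{2 \left(- \frac{64}{132}\right)} - 50103 = \frac{1}{2 \left(\left(-64\right) \frac{1}{132}\right)} - 50103 = \frac{1}{2 \left(- \frac{16}{33}\right)} - 50103 = \frac{1}{2} \left(- \frac{33}{16}\right) - 50103 = - \frac{33}{32} - 50103 = - \frac{1603329}{32}$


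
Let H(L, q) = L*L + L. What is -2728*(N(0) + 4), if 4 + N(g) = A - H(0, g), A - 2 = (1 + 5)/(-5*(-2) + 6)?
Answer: -6479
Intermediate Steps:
H(L, q) = L + L² (H(L, q) = L² + L = L + L²)
A = 19/8 (A = 2 + (1 + 5)/(-5*(-2) + 6) = 2 + 6/(10 + 6) = 2 + 6/16 = 2 + 6*(1/16) = 2 + 3/8 = 19/8 ≈ 2.3750)
N(g) = -13/8 (N(g) = -4 + (19/8 - 0*(1 + 0)) = -4 + (19/8 - 0) = -4 + (19/8 - 1*0) = -4 + (19/8 + 0) = -4 + 19/8 = -13/8)
-2728*(N(0) + 4) = -2728*(-13/8 + 4) = -2728*19/8 = -6479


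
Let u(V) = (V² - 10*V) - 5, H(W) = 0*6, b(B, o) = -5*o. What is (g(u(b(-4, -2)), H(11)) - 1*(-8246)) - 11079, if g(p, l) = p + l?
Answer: -2838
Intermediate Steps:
H(W) = 0
u(V) = -5 + V² - 10*V
g(p, l) = l + p
(g(u(b(-4, -2)), H(11)) - 1*(-8246)) - 11079 = ((0 + (-5 + (-5*(-2))² - (-50)*(-2))) - 1*(-8246)) - 11079 = ((0 + (-5 + 10² - 10*10)) + 8246) - 11079 = ((0 + (-5 + 100 - 100)) + 8246) - 11079 = ((0 - 5) + 8246) - 11079 = (-5 + 8246) - 11079 = 8241 - 11079 = -2838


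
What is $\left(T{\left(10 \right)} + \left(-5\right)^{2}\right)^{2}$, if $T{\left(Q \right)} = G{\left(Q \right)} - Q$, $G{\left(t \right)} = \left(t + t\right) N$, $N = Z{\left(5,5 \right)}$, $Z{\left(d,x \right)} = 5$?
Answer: $13225$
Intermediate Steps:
$N = 5$
$G{\left(t \right)} = 10 t$ ($G{\left(t \right)} = \left(t + t\right) 5 = 2 t 5 = 10 t$)
$T{\left(Q \right)} = 9 Q$ ($T{\left(Q \right)} = 10 Q - Q = 9 Q$)
$\left(T{\left(10 \right)} + \left(-5\right)^{2}\right)^{2} = \left(9 \cdot 10 + \left(-5\right)^{2}\right)^{2} = \left(90 + 25\right)^{2} = 115^{2} = 13225$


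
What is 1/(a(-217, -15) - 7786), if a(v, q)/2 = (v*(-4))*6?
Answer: 1/2630 ≈ 0.00038023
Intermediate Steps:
a(v, q) = -48*v (a(v, q) = 2*((v*(-4))*6) = 2*(-4*v*6) = 2*(-24*v) = -48*v)
1/(a(-217, -15) - 7786) = 1/(-48*(-217) - 7786) = 1/(10416 - 7786) = 1/2630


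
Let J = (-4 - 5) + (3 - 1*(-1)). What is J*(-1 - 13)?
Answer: 70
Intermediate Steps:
J = -5 (J = -9 + (3 + 1) = -9 + 4 = -5)
J*(-1 - 13) = -5*(-1 - 13) = -5*(-14) = 70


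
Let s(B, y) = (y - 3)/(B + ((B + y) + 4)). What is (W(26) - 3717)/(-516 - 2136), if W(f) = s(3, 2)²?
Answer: 535247/381888 ≈ 1.4016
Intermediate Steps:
s(B, y) = (-3 + y)/(4 + y + 2*B) (s(B, y) = (-3 + y)/(B + (4 + B + y)) = (-3 + y)/(4 + y + 2*B))
W(f) = 1/144 (W(f) = ((-3 + 2)/(4 + 2 + 2*3))² = (-1/(4 + 2 + 6))² = (-1/12)² = 1/144)
(W(26) - 3717)/(-516 - 2136) = (1/144 - 3717)/(-516 - 2136) = -535247/144/(-2652) = -535247/144*(-1/2652) = 535247/381888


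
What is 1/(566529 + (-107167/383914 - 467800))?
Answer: 383914/37903338139 ≈ 1.0129e-5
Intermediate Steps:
1/(566529 + (-107167/383914 - 467800)) = 1/(566529 - 179595076367/383914) = 1/(37903338139/383914) = 383914/37903338139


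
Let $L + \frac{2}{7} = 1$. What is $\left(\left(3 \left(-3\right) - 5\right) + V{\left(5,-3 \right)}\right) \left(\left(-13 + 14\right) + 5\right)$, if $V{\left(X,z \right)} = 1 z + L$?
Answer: $- \frac{684}{7} \approx -97.714$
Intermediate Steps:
$L = \frac{5}{7}$ ($L = - \frac{2}{7} + 1 = \frac{5}{7} \approx 0.71429$)
$V{\left(X,z \right)} = \frac{5}{7} + z$ ($V{\left(X,z \right)} = 1 z + \frac{5}{7} = z + \frac{5}{7} = \frac{5}{7} + z$)
$\left(\left(3 \left(-3\right) - 5\right) + V{\left(5,-3 \right)}\right) \left(\left(-13 + 14\right) + 5\right) = \left(\left(3 \left(-3\right) - 5\right) + \left(\frac{5}{7} - 3\right)\right) \left(\left(-13 + 14\right) + 5\right) = \left(\left(-9 - 5\right) - \frac{16}{7}\right) \left(1 + 5\right) = \left(-14 - \frac{16}{7}\right) 6 = \left(- \frac{114}{7}\right) 6 = - \frac{684}{7}$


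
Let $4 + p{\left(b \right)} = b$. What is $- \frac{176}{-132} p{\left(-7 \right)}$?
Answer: $- \frac{44}{3} \approx -14.667$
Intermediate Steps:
$p{\left(b \right)} = -4 + b$
$- \frac{176}{-132} p{\left(-7 \right)} = - \frac{176}{-132} \left(-4 - 7\right) = \left(-176\right) \left(- \frac{1}{132}\right) \left(-11\right) = \frac{4}{3} \left(-11\right) = - \frac{44}{3}$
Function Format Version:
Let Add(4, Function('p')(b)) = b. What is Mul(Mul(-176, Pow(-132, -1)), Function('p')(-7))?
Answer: Rational(-44, 3) ≈ -14.667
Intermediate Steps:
Function('p')(b) = Add(-4, b)
Mul(Mul(-176, Pow(-132, -1)), Function('p')(-7)) = Mul(Mul(-176, Pow(-132, -1)), Add(-4, -7)) = Mul(Mul(-176, Rational(-1, 132)), -11) = Mul(Rational(4, 3), -11) = Rational(-44, 3)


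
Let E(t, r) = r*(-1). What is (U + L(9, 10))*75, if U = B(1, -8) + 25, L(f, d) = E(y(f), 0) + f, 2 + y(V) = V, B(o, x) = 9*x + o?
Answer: -2775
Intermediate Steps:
B(o, x) = o + 9*x
y(V) = -2 + V
E(t, r) = -r
L(f, d) = f (L(f, d) = -1*0 + f = 0 + f = f)
U = -46 (U = (1 + 9*(-8)) + 25 = (1 - 72) + 25 = -71 + 25 = -46)
(U + L(9, 10))*75 = (-46 + 9)*75 = -37*75 = -2775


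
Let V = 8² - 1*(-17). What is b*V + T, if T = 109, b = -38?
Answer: -2969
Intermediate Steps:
V = 81 (V = 64 + 17 = 81)
b*V + T = -38*81 + 109 = -3078 + 109 = -2969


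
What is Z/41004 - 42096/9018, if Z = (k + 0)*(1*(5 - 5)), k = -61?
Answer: -7016/1503 ≈ -4.6680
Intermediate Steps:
Z = 0 (Z = (-61 + 0)*(1*(5 - 5)) = -61*0 = 0)
Z/41004 - 42096/9018 = 0/41004 - 42096/9018 = 0*(1/41004) - 42096*1/9018 = 0 - 7016/1503 = -7016/1503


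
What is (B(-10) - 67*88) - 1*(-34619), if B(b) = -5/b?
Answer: 57447/2 ≈ 28724.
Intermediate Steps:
(B(-10) - 67*88) - 1*(-34619) = (-5/(-10) - 67*88) - 1*(-34619) = (-5*(-⅒) - 5896) + 34619 = (½ - 5896) + 34619 = -11791/2 + 34619 = 57447/2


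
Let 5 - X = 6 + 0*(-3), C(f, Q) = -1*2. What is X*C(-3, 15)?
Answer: 2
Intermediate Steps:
C(f, Q) = -2
X = -1 (X = 5 - (6 + 0*(-3)) = 5 - (6 + 0) = 5 - 1*6 = 5 - 6 = -1)
X*C(-3, 15) = -1*(-2) = 2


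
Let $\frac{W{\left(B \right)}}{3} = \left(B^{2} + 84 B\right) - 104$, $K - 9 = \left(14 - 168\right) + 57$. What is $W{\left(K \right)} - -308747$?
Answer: $309491$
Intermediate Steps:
$K = -88$ ($K = 9 + \left(\left(14 - 168\right) + 57\right) = 9 + \left(-154 + 57\right) = 9 - 97 = -88$)
$W{\left(B \right)} = -312 + 3 B^{2} + 252 B$ ($W{\left(B \right)} = 3 \left(\left(B^{2} + 84 B\right) - 104\right) = 3 \left(-104 + B^{2} + 84 B\right) = -312 + 3 B^{2} + 252 B$)
$W{\left(K \right)} - -308747 = \left(-312 + 3 \left(-88\right)^{2} + 252 \left(-88\right)\right) - -308747 = \left(-312 + 3 \cdot 7744 - 22176\right) + 308747 = \left(-312 + 23232 - 22176\right) + 308747 = 744 + 308747 = 309491$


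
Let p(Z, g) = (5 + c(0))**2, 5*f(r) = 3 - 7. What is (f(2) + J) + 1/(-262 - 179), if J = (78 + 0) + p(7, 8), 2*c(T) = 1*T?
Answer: 225346/2205 ≈ 102.20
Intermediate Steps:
c(T) = T/2 (c(T) = (1*T)/2 = T/2)
f(r) = -4/5 (f(r) = (3 - 7)/5 = (1/5)*(-4) = -4/5)
p(Z, g) = 25 (p(Z, g) = (5 + (1/2)*0)**2 = (5 + 0)**2 = 5**2 = 25)
J = 103 (J = (78 + 0) + 25 = 78 + 25 = 103)
(f(2) + J) + 1/(-262 - 179) = (-4/5 + 103) + 1/(-262 - 179) = 511/5 + 1/(-441) = 511/5 - 1/441 = 225346/2205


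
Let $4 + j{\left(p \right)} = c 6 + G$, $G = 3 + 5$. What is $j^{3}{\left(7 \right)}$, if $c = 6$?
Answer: $64000$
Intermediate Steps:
$G = 8$
$j{\left(p \right)} = 40$ ($j{\left(p \right)} = -4 + \left(6 \cdot 6 + 8\right) = -4 + \left(36 + 8\right) = -4 + 44 = 40$)
$j^{3}{\left(7 \right)} = 40^{3} = 64000$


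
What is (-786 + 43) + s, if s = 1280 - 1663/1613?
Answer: 864518/1613 ≈ 535.97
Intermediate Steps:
s = 2062977/1613 (s = 1280 - 1663/1613 = 2062977/1613 ≈ 1279.0)
(-786 + 43) + s = (-786 + 43) + 2062977/1613 = -743 + 2062977/1613 = 864518/1613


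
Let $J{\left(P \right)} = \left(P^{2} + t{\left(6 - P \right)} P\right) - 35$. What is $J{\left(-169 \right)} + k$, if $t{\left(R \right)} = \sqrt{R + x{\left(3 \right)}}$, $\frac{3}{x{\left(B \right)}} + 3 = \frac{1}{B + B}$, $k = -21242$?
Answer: $7284 - \frac{169 \sqrt{50269}}{17} \approx 5055.1$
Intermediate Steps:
$x{\left(B \right)} = \frac{3}{-3 + \frac{1}{2 B}}$ ($x{\left(B \right)} = \frac{3}{-3 + \frac{1}{B + B}} = \frac{3}{-3 + \frac{1}{2 B}}$)
$t{\left(R \right)} = \sqrt{- \frac{18}{17} + R}$ ($t{\left(R \right)} = \sqrt{R - \frac{18}{-1 + 6 \cdot 3}} = \sqrt{R - \frac{18}{-1 + 18}} = \sqrt{R - \frac{18}{17}} = \sqrt{- \frac{18}{17} + R}$)
$J{\left(P \right)} = -35 + P^{2} + \frac{P \sqrt{1428 - 289 P}}{17}$ ($J{\left(P \right)} = \left(P^{2} + \frac{\sqrt{-306 + 289 \left(6 - P\right)}}{17} P\right) - 35 = \left(P^{2} + \frac{\sqrt{-306 - \left(-1734 + 289 P\right)}}{17} P\right) - 35 = \left(P^{2} + \frac{\sqrt{1428 - 289 P}}{17} P\right) - 35 = \left(P^{2} + \frac{P \sqrt{1428 - 289 P}}{17}\right) - 35 = -35 + P^{2} + \frac{P \sqrt{1428 - 289 P}}{17}$)
$J{\left(-169 \right)} + k = \left(-35 + \left(-169\right)^{2} + \frac{1}{17} \left(-169\right) \sqrt{1428 - -48841}\right) - 21242 = \left(-35 + 28561 + \frac{1}{17} \left(-169\right) \sqrt{1428 + 48841}\right) - 21242 = \left(-35 + 28561 + \frac{1}{17} \left(-169\right) \sqrt{50269}\right) - 21242 = \left(-35 + 28561 - \frac{169 \sqrt{50269}}{17}\right) - 21242 = \left(28526 - \frac{169 \sqrt{50269}}{17}\right) - 21242 = 7284 - \frac{169 \sqrt{50269}}{17}$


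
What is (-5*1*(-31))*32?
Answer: 4960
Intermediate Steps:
(-5*1*(-31))*32 = -5*(-31)*32 = 155*32 = 4960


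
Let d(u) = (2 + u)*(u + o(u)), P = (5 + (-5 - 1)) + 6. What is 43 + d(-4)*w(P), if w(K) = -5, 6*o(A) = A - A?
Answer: 3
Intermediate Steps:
P = 5 (P = (5 - 6) + 6 = -1 + 6 = 5)
o(A) = 0 (o(A) = (A - A)/6 = (⅙)*0 = 0)
d(u) = u*(2 + u) (d(u) = (2 + u)*(u + 0) = (2 + u)*u = u*(2 + u))
43 + d(-4)*w(P) = 43 - 4*(2 - 4)*(-5) = 43 - 4*(-2)*(-5) = 43 + 8*(-5) = 43 - 40 = 3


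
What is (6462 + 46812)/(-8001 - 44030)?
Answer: -53274/52031 ≈ -1.0239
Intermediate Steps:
(6462 + 46812)/(-8001 - 44030) = 53274/(-52031) = 53274*(-1/52031) = -53274/52031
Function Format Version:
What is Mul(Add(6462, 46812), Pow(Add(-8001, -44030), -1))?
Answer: Rational(-53274, 52031) ≈ -1.0239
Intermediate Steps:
Mul(Add(6462, 46812), Pow(Add(-8001, -44030), -1)) = Mul(53274, Pow(-52031, -1)) = Mul(53274, Rational(-1, 52031)) = Rational(-53274, 52031)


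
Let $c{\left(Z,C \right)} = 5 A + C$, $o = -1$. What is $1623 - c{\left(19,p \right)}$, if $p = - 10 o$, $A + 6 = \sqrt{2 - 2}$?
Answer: $1643$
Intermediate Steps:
$A = -6$ ($A = -6 + \sqrt{2 - 2} = -6 + \sqrt{0} = -6 + 0 = -6$)
$p = 10$ ($p = \left(-10\right) \left(-1\right) = 10$)
$c{\left(Z,C \right)} = -30 + C$ ($c{\left(Z,C \right)} = 5 \left(-6\right) + C = -30 + C$)
$1623 - c{\left(19,p \right)} = 1623 - \left(-30 + 10\right) = 1623 - -20 = 1623 + 20 = 1643$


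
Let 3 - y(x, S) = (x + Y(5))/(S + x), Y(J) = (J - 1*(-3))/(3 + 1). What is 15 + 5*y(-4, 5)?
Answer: 40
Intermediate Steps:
Y(J) = ¾ + J/4 (Y(J) = (J + 3)/4 = (3 + J)*(¼) = ¾ + J/4)
y(x, S) = 3 - (2 + x)/(S + x) (y(x, S) = 3 - (x + (¾ + (¼)*5))/(S + x) = 3 - (x + (¾ + 5/4))/(S + x) = 3 - (x + 2)/(S + x) = 3 - (2 + x)/(S + x))
15 + 5*y(-4, 5) = 15 + 5*((-2 + 2*(-4) + 3*5)/(5 - 4)) = 15 + 5*((-2 - 8 + 15)/1) = 15 + 5*(1*5) = 15 + 5*5 = 15 + 25 = 40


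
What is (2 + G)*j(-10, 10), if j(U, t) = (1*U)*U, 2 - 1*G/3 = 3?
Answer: -100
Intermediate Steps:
G = -3 (G = 6 - 3*3 = 6 - 9 = -3)
j(U, t) = U² (j(U, t) = U*U = U²)
(2 + G)*j(-10, 10) = (2 - 3)*(-10)² = -1*100 = -100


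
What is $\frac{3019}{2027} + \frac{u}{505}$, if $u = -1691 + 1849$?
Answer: $\frac{1844861}{1023635} \approx 1.8023$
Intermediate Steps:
$u = 158$
$\frac{3019}{2027} + \frac{u}{505} = \frac{3019}{2027} + \frac{158}{505} = \frac{1844861}{1023635}$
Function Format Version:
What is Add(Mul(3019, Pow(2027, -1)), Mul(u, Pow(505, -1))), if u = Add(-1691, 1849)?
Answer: Rational(1844861, 1023635) ≈ 1.8023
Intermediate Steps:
u = 158
Add(Mul(3019, Pow(2027, -1)), Mul(u, Pow(505, -1))) = Add(Mul(3019, Pow(2027, -1)), Mul(158, Pow(505, -1))) = Add(Mul(3019, Rational(1, 2027)), Mul(158, Rational(1, 505))) = Add(Rational(3019, 2027), Rational(158, 505)) = Rational(1844861, 1023635)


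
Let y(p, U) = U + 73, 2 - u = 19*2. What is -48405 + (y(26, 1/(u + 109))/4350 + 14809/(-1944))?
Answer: -996197710081/20577240 ≈ -48413.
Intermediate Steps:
u = -36 (u = 2 - 19*2 = 2 - 1*38 = 2 - 38 = -36)
y(p, U) = 73 + U
-48405 + (y(26, 1/(u + 109))/4350 + 14809/(-1944)) = -48405 + ((73 + 1/(-36 + 109))/4350 + 14809/(-1944)) = -48405 + ((73 + 1/73)*(1/4350) + 14809*(-1/1944)) = -48405 + ((73 + 1/73)*(1/4350) - 14809/1944) = -48405 + ((5330/73)*(1/4350) - 14809/1944) = -48405 + (533/31755 - 14809/1944) = -48405 - 156407881/20577240 = -996197710081/20577240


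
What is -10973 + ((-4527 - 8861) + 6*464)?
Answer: -21577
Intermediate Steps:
-10973 + ((-4527 - 8861) + 6*464) = -10973 + (-13388 + 2784) = -10973 - 10604 = -21577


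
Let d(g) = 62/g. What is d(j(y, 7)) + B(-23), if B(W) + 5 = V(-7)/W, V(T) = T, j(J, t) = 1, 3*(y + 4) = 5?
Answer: 1318/23 ≈ 57.304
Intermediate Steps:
y = -7/3 (y = -4 + (⅓)*5 = -4 + 5/3 = -7/3 ≈ -2.3333)
B(W) = -5 - 7/W
d(j(y, 7)) + B(-23) = 62/1 + (-5 - 7/(-23)) = 62*1 + (-5 - 7*(-1/23)) = 62 + (-5 + 7/23) = 62 - 108/23 = 1318/23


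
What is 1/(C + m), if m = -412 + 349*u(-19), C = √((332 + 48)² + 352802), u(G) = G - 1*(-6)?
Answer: -4949/23995399 - √497202/23995399 ≈ -0.00023563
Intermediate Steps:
u(G) = 6 + G (u(G) = G + 6 = 6 + G)
C = √497202 (C = √(380² + 352802) = √(144400 + 352802) = √497202 ≈ 705.13)
m = -4949 (m = -412 + 349*(6 - 19) = -412 + 349*(-13) = -412 - 4537 = -4949)
1/(C + m) = 1/(√497202 - 4949) = 1/(-4949 + √497202)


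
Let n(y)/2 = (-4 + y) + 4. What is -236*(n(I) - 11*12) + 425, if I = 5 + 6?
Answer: 26385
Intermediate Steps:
I = 11
n(y) = 2*y (n(y) = 2*((-4 + y) + 4) = 2*y)
-236*(n(I) - 11*12) + 425 = -236*(2*11 - 11*12) + 425 = -236*(22 - 132) + 425 = -236*(-110) + 425 = 25960 + 425 = 26385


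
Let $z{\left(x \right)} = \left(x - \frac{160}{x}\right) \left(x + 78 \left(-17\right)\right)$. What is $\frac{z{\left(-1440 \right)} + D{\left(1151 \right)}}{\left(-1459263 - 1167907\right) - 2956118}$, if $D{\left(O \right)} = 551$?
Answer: $- \frac{11949851}{16749864} \approx -0.71343$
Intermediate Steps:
$z{\left(x \right)} = \left(-1326 + x\right) \left(x - \frac{160}{x}\right)$ ($z{\left(x \right)} = \left(x - \frac{160}{x}\right) \left(x - 1326\right) = \left(x - \frac{160}{x}\right) \left(-1326 + x\right) = \left(-1326 + x\right) \left(x - \frac{160}{x}\right)$)
$\frac{z{\left(-1440 \right)} + D{\left(1151 \right)}}{\left(-1459263 - 1167907\right) - 2956118} = \frac{\left(-160 + \left(-1440\right)^{2} - -1909440 + \frac{212160}{-1440}\right) + 551}{\left(-1459263 - 1167907\right) - 2956118} = \frac{\left(-160 + 2073600 + 1909440 + 212160 \left(- \frac{1}{1440}\right)\right) + 551}{-2627170 - 2956118} = \frac{\left(-160 + 2073600 + 1909440 - \frac{442}{3}\right) + 551}{-5583288} = \left(\frac{11948198}{3} + 551\right) \left(- \frac{1}{5583288}\right) = \frac{11949851}{3} \left(- \frac{1}{5583288}\right) = - \frac{11949851}{16749864}$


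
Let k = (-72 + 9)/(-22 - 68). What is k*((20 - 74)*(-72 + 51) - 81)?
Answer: 7371/10 ≈ 737.10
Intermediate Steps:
k = 7/10 (k = -63/(-90) = -63*(-1/90) = 7/10 ≈ 0.70000)
k*((20 - 74)*(-72 + 51) - 81) = 7*((20 - 74)*(-72 + 51) - 81)/10 = 7*(-54*(-21) - 81)/10 = 7*(1134 - 81)/10 = (7/10)*1053 = 7371/10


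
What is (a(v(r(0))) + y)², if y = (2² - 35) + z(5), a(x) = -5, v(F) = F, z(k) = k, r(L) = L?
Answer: 961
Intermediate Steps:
y = -26 (y = (2² - 35) + 5 = (4 - 35) + 5 = -31 + 5 = -26)
(a(v(r(0))) + y)² = (-5 - 26)² = (-31)² = 961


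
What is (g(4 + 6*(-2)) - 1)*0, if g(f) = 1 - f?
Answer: 0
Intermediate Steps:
(g(4 + 6*(-2)) - 1)*0 = ((1 - (4 + 6*(-2))) - 1)*0 = ((1 - (4 - 12)) - 1)*0 = ((1 - 1*(-8)) - 1)*0 = ((1 + 8) - 1)*0 = (9 - 1)*0 = 8*0 = 0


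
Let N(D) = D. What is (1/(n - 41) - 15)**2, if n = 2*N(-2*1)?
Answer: 456976/2025 ≈ 225.67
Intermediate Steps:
n = -4 (n = 2*(-2*1) = 2*(-2) = -4)
(1/(n - 41) - 15)**2 = (1/(-4 - 41) - 15)**2 = (1/(-45) - 15)**2 = (-1/45 - 15)**2 = (-676/45)**2 = 456976/2025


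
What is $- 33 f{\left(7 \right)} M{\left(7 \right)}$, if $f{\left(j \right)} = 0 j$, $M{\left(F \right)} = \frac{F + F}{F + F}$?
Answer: $0$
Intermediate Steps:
$M{\left(F \right)} = 1$ ($M{\left(F \right)} = \frac{2 F}{2 F} = 2 F \frac{1}{2 F} = 1$)
$f{\left(j \right)} = 0$
$- 33 f{\left(7 \right)} M{\left(7 \right)} = \left(-33\right) 0 \cdot 1 = 0 \cdot 1 = 0$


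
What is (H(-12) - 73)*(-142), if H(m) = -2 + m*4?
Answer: 17466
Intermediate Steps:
H(m) = -2 + 4*m
(H(-12) - 73)*(-142) = ((-2 + 4*(-12)) - 73)*(-142) = ((-2 - 48) - 73)*(-142) = (-50 - 73)*(-142) = -123*(-142) = 17466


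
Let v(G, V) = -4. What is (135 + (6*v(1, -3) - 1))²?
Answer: 12100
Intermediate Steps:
(135 + (6*v(1, -3) - 1))² = (135 + (6*(-4) - 1))² = (135 + (-24 - 1))² = (135 - 25)² = 110² = 12100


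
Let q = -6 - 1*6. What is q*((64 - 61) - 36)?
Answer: 396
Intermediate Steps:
q = -12 (q = -6 - 6 = -12)
q*((64 - 61) - 36) = -12*((64 - 61) - 36) = -12*(3 - 36) = -12*(-33) = 396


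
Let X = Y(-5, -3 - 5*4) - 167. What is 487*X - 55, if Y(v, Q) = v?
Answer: -83819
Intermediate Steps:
X = -172 (X = -5 - 167 = -172)
487*X - 55 = 487*(-172) - 55 = -83764 - 55 = -83819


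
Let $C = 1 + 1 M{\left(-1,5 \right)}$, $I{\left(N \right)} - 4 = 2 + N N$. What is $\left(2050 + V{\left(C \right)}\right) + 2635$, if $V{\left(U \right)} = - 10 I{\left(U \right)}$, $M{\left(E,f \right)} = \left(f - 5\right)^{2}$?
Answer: $4615$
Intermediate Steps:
$I{\left(N \right)} = 6 + N^{2}$ ($I{\left(N \right)} = 4 + \left(2 + N N\right) = 4 + \left(2 + N^{2}\right) = 6 + N^{2}$)
$M{\left(E,f \right)} = \left(-5 + f\right)^{2}$
$C = 1$ ($C = 1 + 1 \left(-5 + 5\right)^{2} = 1 + 1 \cdot 0^{2} = 1 + 1 \cdot 0 = 1 + 0 = 1$)
$V{\left(U \right)} = -60 - 10 U^{2}$ ($V{\left(U \right)} = - 10 \left(6 + U^{2}\right) = -60 - 10 U^{2}$)
$\left(2050 + V{\left(C \right)}\right) + 2635 = \left(2050 - \left(60 + 10 \cdot 1^{2}\right)\right) + 2635 = \left(2050 - 70\right) + 2635 = 1980 + 2635 = 4615$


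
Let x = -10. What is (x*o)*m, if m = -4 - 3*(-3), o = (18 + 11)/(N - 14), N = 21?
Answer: -1450/7 ≈ -207.14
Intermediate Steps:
o = 29/7 (o = (18 + 11)/(21 - 14) = 29/7 ≈ 4.1429)
m = 5 (m = -4 + 9 = 5)
(x*o)*m = -10*29/7*5 = -290/7*5 = -1450/7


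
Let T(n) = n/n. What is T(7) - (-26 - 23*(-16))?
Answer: -341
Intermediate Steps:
T(n) = 1
T(7) - (-26 - 23*(-16)) = 1 - (-26 - 23*(-16)) = 1 - (-26 + 368) = 1 - 1*342 = 1 - 342 = -341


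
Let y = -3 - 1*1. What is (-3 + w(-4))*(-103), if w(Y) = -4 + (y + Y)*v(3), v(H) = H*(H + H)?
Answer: 15553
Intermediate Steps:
v(H) = 2*H² (v(H) = H*(2*H) = 2*H²)
y = -4 (y = -3 - 1 = -4)
w(Y) = -76 + 18*Y (w(Y) = -4 + (-4 + Y)*(2*3²) = -4 + (-4 + Y)*(2*9) = -4 + (-4 + Y)*18 = -4 + (-72 + 18*Y) = -76 + 18*Y)
(-3 + w(-4))*(-103) = (-3 + (-76 + 18*(-4)))*(-103) = (-3 + (-76 - 72))*(-103) = (-3 - 148)*(-103) = -151*(-103) = 15553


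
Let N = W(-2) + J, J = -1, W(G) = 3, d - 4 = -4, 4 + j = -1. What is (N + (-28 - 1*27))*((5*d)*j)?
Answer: 0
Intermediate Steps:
j = -5 (j = -4 - 1 = -5)
d = 0 (d = 4 - 4 = 0)
N = 2 (N = 3 - 1 = 2)
(N + (-28 - 1*27))*((5*d)*j) = (2 + (-28 - 1*27))*((5*0)*(-5)) = (2 + (-28 - 27))*(0*(-5)) = (2 - 55)*0 = -53*0 = 0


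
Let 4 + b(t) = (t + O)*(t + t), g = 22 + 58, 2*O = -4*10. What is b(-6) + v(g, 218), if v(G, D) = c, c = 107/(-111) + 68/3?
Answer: 12199/37 ≈ 329.70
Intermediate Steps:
O = -20 (O = (-4*10)/2 = (½)*(-40) = -20)
g = 80
b(t) = -4 + 2*t*(-20 + t) (b(t) = -4 + (t - 20)*(t + t) = -4 + (-20 + t)*(2*t) = -4 + 2*t*(-20 + t))
c = 803/37 (c = 107*(-1/111) + 68*(⅓) = -107/111 + 68/3 = 803/37 ≈ 21.703)
v(G, D) = 803/37
b(-6) + v(g, 218) = (-4 - 40*(-6) + 2*(-6)²) + 803/37 = (-4 + 240 + 2*36) + 803/37 = (-4 + 240 + 72) + 803/37 = 308 + 803/37 = 12199/37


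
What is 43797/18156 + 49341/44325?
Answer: 315237469/89418300 ≈ 3.5254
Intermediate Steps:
43797/18156 + 49341/44325 = 43797*(1/18156) + 49341*(1/44325) = 14599/6052 + 16447/14775 = 315237469/89418300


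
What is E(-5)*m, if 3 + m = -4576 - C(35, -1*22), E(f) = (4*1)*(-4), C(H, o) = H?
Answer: 73824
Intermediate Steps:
E(f) = -16 (E(f) = 4*(-4) = -16)
m = -4614 (m = -3 + (-4576 - 1*35) = -3 + (-4576 - 35) = -3 - 4611 = -4614)
E(-5)*m = -16*(-4614) = 73824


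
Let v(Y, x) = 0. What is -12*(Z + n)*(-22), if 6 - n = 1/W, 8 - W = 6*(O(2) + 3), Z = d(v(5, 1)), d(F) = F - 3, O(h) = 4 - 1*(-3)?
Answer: 10362/13 ≈ 797.08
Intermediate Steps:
O(h) = 7 (O(h) = 4 + 3 = 7)
d(F) = -3 + F
Z = -3 (Z = -3 + 0 = -3)
W = -52 (W = 8 - 6*(7 + 3) = 8 - 6*10 = 8 - 1*60 = 8 - 60 = -52)
n = 313/52 (n = 6 - 1/(-52) = 6 - 1*(-1/52) = 6 + 1/52 = 313/52 ≈ 6.0192)
-12*(Z + n)*(-22) = -12*(-3 + 313/52)*(-22) = -12*157/52*(-22) = -471/13*(-22) = 10362/13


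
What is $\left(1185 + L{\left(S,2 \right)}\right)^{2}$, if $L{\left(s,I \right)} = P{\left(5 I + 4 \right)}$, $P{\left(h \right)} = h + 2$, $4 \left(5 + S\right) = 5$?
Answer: $1442401$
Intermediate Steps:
$S = - \frac{15}{4}$ ($S = -5 + \frac{1}{4} \cdot 5 = -5 + \frac{5}{4} = - \frac{15}{4} \approx -3.75$)
$P{\left(h \right)} = 2 + h$
$L{\left(s,I \right)} = 6 + 5 I$ ($L{\left(s,I \right)} = 2 + \left(5 I + 4\right) = 2 + \left(4 + 5 I\right) = 6 + 5 I$)
$\left(1185 + L{\left(S,2 \right)}\right)^{2} = \left(1185 + \left(6 + 5 \cdot 2\right)\right)^{2} = \left(1185 + \left(6 + 10\right)\right)^{2} = \left(1185 + 16\right)^{2} = 1201^{2} = 1442401$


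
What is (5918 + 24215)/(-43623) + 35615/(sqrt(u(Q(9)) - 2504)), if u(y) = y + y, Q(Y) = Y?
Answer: -30133/43623 - 35615*I*sqrt(2486)/2486 ≈ -0.69076 - 714.3*I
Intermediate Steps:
u(y) = 2*y
(5918 + 24215)/(-43623) + 35615/(sqrt(u(Q(9)) - 2504)) = (5918 + 24215)/(-43623) + 35615/(sqrt(2*9 - 2504)) = 30133*(-1/43623) + 35615/(sqrt(18 - 2504)) = -30133/43623 + 35615/(sqrt(-2486)) = -30133/43623 + 35615/((I*sqrt(2486))) = -30133/43623 + 35615*(-I*sqrt(2486)/2486) = -30133/43623 - 35615*I*sqrt(2486)/2486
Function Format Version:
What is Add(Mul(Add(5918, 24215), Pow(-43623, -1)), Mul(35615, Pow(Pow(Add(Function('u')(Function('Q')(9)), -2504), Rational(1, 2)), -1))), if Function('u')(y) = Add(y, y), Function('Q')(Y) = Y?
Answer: Add(Rational(-30133, 43623), Mul(Rational(-35615, 2486), I, Pow(2486, Rational(1, 2)))) ≈ Add(-0.69076, Mul(-714.30, I))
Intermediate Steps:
Function('u')(y) = Mul(2, y)
Add(Mul(Add(5918, 24215), Pow(-43623, -1)), Mul(35615, Pow(Pow(Add(Function('u')(Function('Q')(9)), -2504), Rational(1, 2)), -1))) = Add(Mul(Add(5918, 24215), Pow(-43623, -1)), Mul(35615, Pow(Pow(Add(Mul(2, 9), -2504), Rational(1, 2)), -1))) = Add(Mul(30133, Rational(-1, 43623)), Mul(35615, Pow(Pow(Add(18, -2504), Rational(1, 2)), -1))) = Add(Rational(-30133, 43623), Mul(35615, Pow(Pow(-2486, Rational(1, 2)), -1))) = Add(Rational(-30133, 43623), Mul(35615, Pow(Mul(I, Pow(2486, Rational(1, 2))), -1))) = Add(Rational(-30133, 43623), Mul(35615, Mul(Rational(-1, 2486), I, Pow(2486, Rational(1, 2))))) = Add(Rational(-30133, 43623), Mul(Rational(-35615, 2486), I, Pow(2486, Rational(1, 2))))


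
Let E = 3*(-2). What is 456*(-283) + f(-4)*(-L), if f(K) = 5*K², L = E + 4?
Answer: -128888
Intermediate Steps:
E = -6
L = -2 (L = -6 + 4 = -2)
456*(-283) + f(-4)*(-L) = 456*(-283) + (5*(-4)²)*(-1*(-2)) = -129048 + (5*16)*2 = -129048 + 80*2 = -129048 + 160 = -128888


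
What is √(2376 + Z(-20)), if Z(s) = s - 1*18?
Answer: √2338 ≈ 48.353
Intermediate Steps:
Z(s) = -18 + s (Z(s) = s - 18 = -18 + s)
√(2376 + Z(-20)) = √(2376 + (-18 - 20)) = √(2376 - 38) = √2338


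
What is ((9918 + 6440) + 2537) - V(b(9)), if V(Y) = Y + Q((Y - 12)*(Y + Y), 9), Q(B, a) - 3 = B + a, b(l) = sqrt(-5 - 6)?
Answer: 18905 + 23*I*sqrt(11) ≈ 18905.0 + 76.282*I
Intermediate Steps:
b(l) = I*sqrt(11) (b(l) = sqrt(-11) = I*sqrt(11))
Q(B, a) = 3 + B + a (Q(B, a) = 3 + (B + a) = 3 + B + a)
V(Y) = 12 + Y + 2*Y*(-12 + Y) (V(Y) = Y + (3 + (Y - 12)*(Y + Y) + 9) = Y + (3 + (-12 + Y)*(2*Y) + 9) = Y + (3 + 2*Y*(-12 + Y) + 9) = Y + (12 + 2*Y*(-12 + Y)) = 12 + Y + 2*Y*(-12 + Y))
((9918 + 6440) + 2537) - V(b(9)) = ((9918 + 6440) + 2537) - (12 + I*sqrt(11) + 2*(I*sqrt(11))*(-12 + I*sqrt(11))) = (16358 + 2537) - (12 + I*sqrt(11) + 2*I*sqrt(11)*(-12 + I*sqrt(11))) = 18895 + (-12 - I*sqrt(11) - 2*I*sqrt(11)*(-12 + I*sqrt(11))) = 18883 - I*sqrt(11) - 2*I*sqrt(11)*(-12 + I*sqrt(11))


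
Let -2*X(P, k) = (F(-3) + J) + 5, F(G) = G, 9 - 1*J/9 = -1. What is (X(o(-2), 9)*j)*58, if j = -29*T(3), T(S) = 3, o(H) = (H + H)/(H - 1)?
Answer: 232116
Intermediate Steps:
J = 90 (J = 81 - 9*(-1) = 81 + 9 = 90)
o(H) = 2*H/(-1 + H) (o(H) = (2*H)/(-1 + H) = 2*H/(-1 + H))
X(P, k) = -46 (X(P, k) = -((-3 + 90) + 5)/2 = -(87 + 5)/2 = -½*92 = -46)
j = -87 (j = -29*3 = -87)
(X(o(-2), 9)*j)*58 = -46*(-87)*58 = 4002*58 = 232116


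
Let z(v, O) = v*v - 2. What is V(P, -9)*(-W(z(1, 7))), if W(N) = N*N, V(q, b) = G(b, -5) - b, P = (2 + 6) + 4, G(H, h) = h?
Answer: -4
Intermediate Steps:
z(v, O) = -2 + v**2 (z(v, O) = v**2 - 2 = -2 + v**2)
P = 12 (P = 8 + 4 = 12)
V(q, b) = -5 - b
W(N) = N**2
V(P, -9)*(-W(z(1, 7))) = (-5 - 1*(-9))*(-(-2 + 1**2)**2) = (-5 + 9)*(-(-2 + 1)**2) = 4*(-1*(-1)**2) = 4*(-1*1) = 4*(-1) = -4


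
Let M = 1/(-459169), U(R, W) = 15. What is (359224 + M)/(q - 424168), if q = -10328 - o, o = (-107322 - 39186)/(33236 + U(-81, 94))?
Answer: -1828190131984535/2211247701603324 ≈ -0.82677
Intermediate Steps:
M = -1/459169 ≈ -2.1778e-6
o = -146508/33251 (o = (-107322 - 39186)/(33236 + 15) = -146508/33251 ≈ -4.4061)
q = -343269820/33251 (q = -10328 - 1*(-146508/33251) = -10328 + 146508/33251 = -343269820/33251 ≈ -10324.)
(359224 + M)/(q - 424168) = (359224 - 1/459169)/(-343269820/33251 - 424168) = 164944524855/(459169*(-14447279988/33251)) = (164944524855/459169)*(-33251/14447279988) = -1828190131984535/2211247701603324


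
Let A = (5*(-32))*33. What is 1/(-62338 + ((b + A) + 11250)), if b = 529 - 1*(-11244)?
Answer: -1/44595 ≈ -2.2424e-5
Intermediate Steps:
b = 11773 (b = 529 + 11244 = 11773)
A = -5280 (A = -160*33 = -5280)
1/(-62338 + ((b + A) + 11250)) = 1/(-62338 + ((11773 - 5280) + 11250)) = 1/(-62338 + (6493 + 11250)) = 1/(-62338 + 17743) = 1/(-44595) = -1/44595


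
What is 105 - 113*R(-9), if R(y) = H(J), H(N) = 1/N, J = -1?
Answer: 218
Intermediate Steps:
R(y) = -1 (R(y) = 1/(-1) = -1)
105 - 113*R(-9) = 105 - 113*(-1) = 105 + 113 = 218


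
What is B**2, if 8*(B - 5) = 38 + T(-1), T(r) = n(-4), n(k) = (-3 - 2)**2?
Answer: 10609/64 ≈ 165.77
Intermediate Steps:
n(k) = 25 (n(k) = (-5)**2 = 25)
T(r) = 25
B = 103/8 (B = 5 + (38 + 25)/8 = 5 + (1/8)*63 = 5 + 63/8 = 103/8 ≈ 12.875)
B**2 = (103/8)**2 = 10609/64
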